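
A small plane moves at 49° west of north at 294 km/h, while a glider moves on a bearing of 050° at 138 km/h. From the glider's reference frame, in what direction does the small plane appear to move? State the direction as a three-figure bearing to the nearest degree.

Taking east as x and north as y: small plane velocity = (-221.885, 192.881) km/h; glider velocity = (105.714, 88.705) km/h.
Velocity of small plane relative to glider = (-221.885, 192.881) − (105.714, 88.705) = (-327.599, 104.177) km/h.
Bearing = atan2(-327.60, 104.18) = 287.64° clockwise from north.

288°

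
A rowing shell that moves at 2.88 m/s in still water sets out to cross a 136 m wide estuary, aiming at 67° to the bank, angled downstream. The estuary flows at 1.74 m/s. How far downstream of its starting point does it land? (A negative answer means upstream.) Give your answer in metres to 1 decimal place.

147.0 m

Perpendicular speed = 2.651 m/s; crossing time = 136 / 2.651 = 51.300 s.
Net downstream speed = 2.865 m/s.
Drift = 2.865 × 51.300 = 146.991 m (downstream).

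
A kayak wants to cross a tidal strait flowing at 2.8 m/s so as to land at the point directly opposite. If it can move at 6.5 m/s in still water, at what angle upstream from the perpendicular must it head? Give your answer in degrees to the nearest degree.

26°

To cancel the current, the upstream component of the kayak's velocity must equal the flow: 6.5 sin θ = 2.8.
sin θ = 2.8 / 6.5 = 0.4308.
θ = arcsin(0.4308) = 25.516°.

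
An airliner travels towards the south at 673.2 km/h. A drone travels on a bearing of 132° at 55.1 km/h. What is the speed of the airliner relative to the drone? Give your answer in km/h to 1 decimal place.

637.6 km/h

Taking east as x and north as y: airliner velocity = (0.000, -673.200) km/h; drone velocity = (40.947, -36.869) km/h.
Velocity of airliner relative to drone = (0.000, -673.200) − (40.947, -36.869) = (-40.947, -636.331) km/h.
Magnitude = |(-40.947, -636.331)| = 637.647 km/h.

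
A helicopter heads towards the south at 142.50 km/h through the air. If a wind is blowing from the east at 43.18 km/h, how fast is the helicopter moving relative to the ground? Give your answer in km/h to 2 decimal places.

148.90 km/h

Taking east as x and north as y: velocity relative to the air = (0.000, -142.500) km/h; the air relative to ground = (-43.180, 0.000) km/h.
Velocity relative to ground = (0.000, -142.500) + (-43.180, 0.000) = (-43.180, -142.500) km/h.
Speed = |(-43.180, -142.500)| = 148.898 km/h.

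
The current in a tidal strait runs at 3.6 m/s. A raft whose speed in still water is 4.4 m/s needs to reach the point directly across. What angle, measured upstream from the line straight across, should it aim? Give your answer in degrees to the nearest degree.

55°

To cancel the current, the upstream component of the raft's velocity must equal the flow: 4.4 sin θ = 3.6.
sin θ = 3.6 / 4.4 = 0.8182.
θ = arcsin(0.8182) = 54.903°.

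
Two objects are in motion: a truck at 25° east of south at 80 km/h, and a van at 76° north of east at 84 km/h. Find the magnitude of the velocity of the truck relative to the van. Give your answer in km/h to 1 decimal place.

154.6 km/h

Taking east as x and north as y: truck velocity = (33.809, -72.505) km/h; van velocity = (20.321, 81.505) km/h.
Velocity of truck relative to van = (33.809, -72.505) − (20.321, 81.505) = (13.488, -154.009) km/h.
Magnitude = |(13.488, -154.009)| = 154.599 km/h.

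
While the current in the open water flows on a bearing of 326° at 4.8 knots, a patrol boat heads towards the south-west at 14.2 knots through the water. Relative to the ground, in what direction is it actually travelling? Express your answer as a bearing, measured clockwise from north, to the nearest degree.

Taking east as x and north as y: velocity relative to the water = (-10.041, -10.041) knots; the water relative to ground = (-2.684, 3.979) knots.
Velocity relative to ground = (-10.041, -10.041) + (-2.684, 3.979) = (-12.725, -6.062) knots.
Bearing = atan2(-12.73, -6.06) = 244.53° clockwise from north.

245°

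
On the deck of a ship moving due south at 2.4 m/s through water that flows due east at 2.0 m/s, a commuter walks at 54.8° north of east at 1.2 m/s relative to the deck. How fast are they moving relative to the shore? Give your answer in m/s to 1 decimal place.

In east/north components (m/s): commuter relative to ship = (0.692, 0.981); ship relative to water = (0.000, -2.400); water relative to ground = (2.000, 0.000).
Sum = (2.692, -1.419) m/s.
Speed = |(2.692, -1.419)| = 3.043 m/s.

3.0 m/s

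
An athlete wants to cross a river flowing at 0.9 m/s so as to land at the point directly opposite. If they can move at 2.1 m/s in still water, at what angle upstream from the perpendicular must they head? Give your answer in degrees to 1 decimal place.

To cancel the current, the upstream component of the athlete's velocity must equal the flow: 2.1 sin θ = 0.9.
sin θ = 0.9 / 2.1 = 0.4286.
θ = arcsin(0.4286) = 25.377°.

25.4°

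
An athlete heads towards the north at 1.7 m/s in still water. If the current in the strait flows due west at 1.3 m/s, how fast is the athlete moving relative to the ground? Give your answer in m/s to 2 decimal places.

Taking east as x and north as y: velocity relative to the water = (0.000, 1.700) m/s; the water relative to ground = (-1.300, 0.000) m/s.
Velocity relative to ground = (0.000, 1.700) + (-1.300, 0.000) = (-1.300, 1.700) m/s.
Speed = |(-1.300, 1.700)| = 2.140 m/s.

2.14 m/s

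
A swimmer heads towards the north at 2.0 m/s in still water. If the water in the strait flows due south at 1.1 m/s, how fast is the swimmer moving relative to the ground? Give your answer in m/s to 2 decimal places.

0.90 m/s

Taking east as x and north as y: velocity relative to the water = (0.000, 2.000) m/s; the water relative to ground = (0.000, -1.100) m/s.
Velocity relative to ground = (0.000, 2.000) + (0.000, -1.100) = (0.000, 0.900) m/s.
Speed = |(0.000, 0.900)| = 0.900 m/s.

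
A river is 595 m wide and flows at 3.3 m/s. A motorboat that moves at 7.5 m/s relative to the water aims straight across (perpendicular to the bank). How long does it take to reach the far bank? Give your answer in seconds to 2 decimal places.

79.33 s

The component of the motorboat's velocity perpendicular to the bank is 7.5 m/s.
The flow acts along the bank and has no component across it.
Time = 595 / 7.500 = 79.333 s.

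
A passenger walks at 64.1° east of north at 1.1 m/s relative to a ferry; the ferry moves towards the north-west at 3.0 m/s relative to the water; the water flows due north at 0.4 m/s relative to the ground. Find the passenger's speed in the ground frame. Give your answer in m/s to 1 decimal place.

3.2 m/s

In east/north components (m/s): passenger relative to ferry = (0.990, 0.480); ferry relative to water = (-2.121, 2.121); water relative to ground = (0.000, 0.400).
Sum = (-1.132, 3.002) m/s.
Speed = |(-1.132, 3.002)| = 3.208 m/s.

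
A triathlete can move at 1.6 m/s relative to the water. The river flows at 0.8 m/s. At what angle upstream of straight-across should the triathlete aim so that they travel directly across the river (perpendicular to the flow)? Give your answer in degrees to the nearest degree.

30°

To cancel the current, the upstream component of the triathlete's velocity must equal the flow: 1.6 sin θ = 0.8.
sin θ = 0.8 / 1.6 = 0.5000.
θ = arcsin(0.5000) = 30.000°.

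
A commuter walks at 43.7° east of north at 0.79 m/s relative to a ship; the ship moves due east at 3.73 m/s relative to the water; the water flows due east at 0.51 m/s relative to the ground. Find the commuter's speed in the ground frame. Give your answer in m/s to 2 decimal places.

In east/north components (m/s): commuter relative to ship = (0.546, 0.571); ship relative to water = (3.730, 0.000); water relative to ground = (0.510, 0.000).
Sum = (4.786, 0.571) m/s.
Speed = |(4.786, 0.571)| = 4.820 m/s.

4.82 m/s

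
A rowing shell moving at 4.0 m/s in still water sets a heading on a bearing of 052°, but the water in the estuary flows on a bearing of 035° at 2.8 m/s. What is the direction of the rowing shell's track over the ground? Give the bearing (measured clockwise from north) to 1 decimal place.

045.0°

Taking east as x and north as y: velocity relative to the water = (3.152, 2.463) m/s; the water relative to ground = (1.606, 2.294) m/s.
Velocity relative to ground = (3.152, 2.463) + (1.606, 2.294) = (4.758, 4.756) m/s.
Bearing = atan2(4.76, 4.76) = 45.01° clockwise from north.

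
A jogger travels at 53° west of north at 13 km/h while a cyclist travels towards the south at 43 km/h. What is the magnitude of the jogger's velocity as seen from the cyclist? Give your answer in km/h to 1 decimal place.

Taking east as x and north as y: jogger velocity = (-10.382, 7.824) km/h; cyclist velocity = (0.000, -43.000) km/h.
Velocity of jogger relative to cyclist = (-10.382, 7.824) − (0.000, -43.000) = (-10.382, 50.824) km/h.
Magnitude = |(-10.382, 50.824)| = 51.873 km/h.

51.9 km/h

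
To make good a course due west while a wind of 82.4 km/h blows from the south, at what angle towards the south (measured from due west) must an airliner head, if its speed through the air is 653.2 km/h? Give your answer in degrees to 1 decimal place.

7.2°

The wind pushes perpendicular to the desired track; the heading must have a component into the wind equal to 82.4 km/h: 653.2 sin θ = 82.4.
sin θ = 0.1261, so θ = 7.247°.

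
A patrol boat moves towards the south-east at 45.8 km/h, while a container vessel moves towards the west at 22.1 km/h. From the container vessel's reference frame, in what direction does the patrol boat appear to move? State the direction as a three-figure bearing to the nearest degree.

Taking east as x and north as y: patrol boat velocity = (32.385, -32.385) km/h; container vessel velocity = (-22.100, 0.000) km/h.
Velocity of patrol boat relative to container vessel = (32.385, -32.385) − (-22.100, 0.000) = (54.485, -32.385) km/h.
Bearing = atan2(54.49, -32.39) = 120.73° clockwise from north.

121°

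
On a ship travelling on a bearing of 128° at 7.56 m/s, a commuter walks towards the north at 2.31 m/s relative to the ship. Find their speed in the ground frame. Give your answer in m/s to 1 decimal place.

6.4 m/s

Taking east as x and north as y: ship velocity = (5.957, -4.654) m/s; commuter velocity relative to ship = (0.000, 2.310) m/s.
Velocity relative to ground = (5.957, -4.654) + (0.000, 2.310) = (5.957, -2.344) m/s.
Speed = |(5.957, -2.344)| = 6.402 m/s.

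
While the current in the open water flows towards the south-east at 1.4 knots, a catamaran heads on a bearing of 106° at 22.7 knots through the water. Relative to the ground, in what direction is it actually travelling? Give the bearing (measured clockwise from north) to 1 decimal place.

Taking east as x and north as y: velocity relative to the water = (21.821, -6.257) knots; the water relative to ground = (0.990, -0.990) knots.
Velocity relative to ground = (21.821, -6.257) + (0.990, -0.990) = (22.811, -7.247) knots.
Bearing = atan2(22.81, -7.25) = 107.63° clockwise from north.

107.6°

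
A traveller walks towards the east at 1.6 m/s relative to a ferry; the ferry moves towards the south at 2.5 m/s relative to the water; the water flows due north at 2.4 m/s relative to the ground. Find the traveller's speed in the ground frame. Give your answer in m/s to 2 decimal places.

1.60 m/s

In east/north components (m/s): traveller relative to ferry = (1.600, 0.000); ferry relative to water = (0.000, -2.500); water relative to ground = (0.000, 2.400).
Sum = (1.600, -0.100) m/s.
Speed = |(1.600, -0.100)| = 1.603 m/s.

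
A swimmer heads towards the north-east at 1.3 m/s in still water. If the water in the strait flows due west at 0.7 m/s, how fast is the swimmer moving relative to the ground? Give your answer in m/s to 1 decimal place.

0.9 m/s

Taking east as x and north as y: velocity relative to the water = (0.919, 0.919) m/s; the water relative to ground = (-0.700, 0.000) m/s.
Velocity relative to ground = (0.919, 0.919) + (-0.700, 0.000) = (0.219, 0.919) m/s.
Speed = |(0.219, 0.919)| = 0.945 m/s.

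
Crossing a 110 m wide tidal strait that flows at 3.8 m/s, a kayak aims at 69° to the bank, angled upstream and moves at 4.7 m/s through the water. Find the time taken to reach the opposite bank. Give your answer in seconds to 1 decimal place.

The component of the kayak's velocity perpendicular to the bank is 4.7 × sin 69° = 4.388 m/s.
The current is parallel to the bank, so it does not affect the crossing time.
Time = 110 / 4.388 = 25.069 s.

25.1 s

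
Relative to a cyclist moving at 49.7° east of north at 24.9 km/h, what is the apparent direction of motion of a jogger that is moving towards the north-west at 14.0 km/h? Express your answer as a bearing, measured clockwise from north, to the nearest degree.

258°

Taking east as x and north as y: jogger velocity = (-9.899, 9.899) km/h; cyclist velocity = (18.990, 16.105) km/h.
Velocity of jogger relative to cyclist = (-9.899, 9.899) − (18.990, 16.105) = (-28.890, -6.206) km/h.
Bearing = atan2(-28.89, -6.21) = 257.88° clockwise from north.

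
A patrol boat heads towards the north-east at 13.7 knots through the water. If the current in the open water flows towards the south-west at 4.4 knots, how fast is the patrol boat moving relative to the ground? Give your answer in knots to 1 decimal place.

9.3 knots

Taking east as x and north as y: velocity relative to the water = (9.687, 9.687) knots; the water relative to ground = (-3.111, -3.111) knots.
Velocity relative to ground = (9.687, 9.687) + (-3.111, -3.111) = (6.576, 6.576) knots.
Speed = |(6.576, 6.576)| = 9.300 knots.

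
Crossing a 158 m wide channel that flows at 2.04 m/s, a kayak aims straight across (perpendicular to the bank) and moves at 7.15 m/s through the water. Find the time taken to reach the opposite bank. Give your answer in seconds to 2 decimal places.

22.10 s

The component of the kayak's velocity perpendicular to the bank is 7.15 m/s.
Only the cross-stream component determines the crossing time; the current contributes nothing perpendicular to the bank.
Time = 158 / 7.150 = 22.098 s.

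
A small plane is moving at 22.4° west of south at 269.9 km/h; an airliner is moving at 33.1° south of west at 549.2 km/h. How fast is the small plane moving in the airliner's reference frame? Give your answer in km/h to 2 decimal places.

360.76 km/h

Taking east as x and north as y: small plane velocity = (-102.851, -249.535) km/h; airliner velocity = (-460.075, -299.919) km/h.
Velocity of small plane relative to airliner = (-102.851, -249.535) − (-460.075, -299.919) = (357.224, 50.384) km/h.
Magnitude = |(357.224, 50.384)| = 360.760 km/h.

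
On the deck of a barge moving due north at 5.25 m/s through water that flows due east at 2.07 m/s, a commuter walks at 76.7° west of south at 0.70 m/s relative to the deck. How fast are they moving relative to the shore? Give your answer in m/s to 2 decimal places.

In east/north components (m/s): commuter relative to barge = (-0.681, -0.161); barge relative to water = (0.000, 5.250); water relative to ground = (2.070, 0.000).
Sum = (1.389, 5.089) m/s.
Speed = |(1.389, 5.089)| = 5.275 m/s.

5.28 m/s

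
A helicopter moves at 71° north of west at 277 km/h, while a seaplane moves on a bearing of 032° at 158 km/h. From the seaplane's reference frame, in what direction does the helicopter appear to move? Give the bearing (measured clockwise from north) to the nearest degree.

Taking east as x and north as y: helicopter velocity = (-90.182, 261.909) km/h; seaplane velocity = (83.727, 133.992) km/h.
Velocity of helicopter relative to seaplane = (-90.182, 261.909) − (83.727, 133.992) = (-173.910, 127.917) km/h.
Bearing = atan2(-173.91, 127.92) = 306.34° clockwise from north.

306°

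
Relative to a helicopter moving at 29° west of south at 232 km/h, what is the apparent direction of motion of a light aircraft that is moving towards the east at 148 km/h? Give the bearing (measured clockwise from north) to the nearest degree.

052°

Taking east as x and north as y: light aircraft velocity = (148.000, 0.000) km/h; helicopter velocity = (-112.476, -202.912) km/h.
Velocity of light aircraft relative to helicopter = (148.000, 0.000) − (-112.476, -202.912) = (260.476, 202.912) km/h.
Bearing = atan2(260.48, 202.91) = 52.08° clockwise from north.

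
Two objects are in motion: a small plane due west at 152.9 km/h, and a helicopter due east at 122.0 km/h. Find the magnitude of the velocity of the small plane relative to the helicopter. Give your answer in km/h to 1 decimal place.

274.9 km/h

Taking east as x and north as y: small plane velocity = (-152.900, 0.000) km/h; helicopter velocity = (122.000, 0.000) km/h.
Velocity of small plane relative to helicopter = (-152.900, 0.000) − (122.000, 0.000) = (-274.900, 0.000) km/h.
Magnitude = |(-274.900, 0.000)| = 274.900 km/h.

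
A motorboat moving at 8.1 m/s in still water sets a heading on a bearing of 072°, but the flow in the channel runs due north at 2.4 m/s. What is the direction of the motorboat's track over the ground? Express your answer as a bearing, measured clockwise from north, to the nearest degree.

058°

Taking east as x and north as y: velocity relative to the water = (7.704, 2.503) m/s; the water relative to ground = (0.000, 2.400) m/s.
Velocity relative to ground = (7.704, 2.503) + (0.000, 2.400) = (7.704, 4.903) m/s.
Bearing = atan2(7.70, 4.90) = 57.52° clockwise from north.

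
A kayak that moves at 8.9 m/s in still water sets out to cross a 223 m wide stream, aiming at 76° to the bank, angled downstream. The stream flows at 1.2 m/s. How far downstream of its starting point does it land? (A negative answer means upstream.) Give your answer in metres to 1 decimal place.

86.6 m

Perpendicular speed = 8.636 m/s; crossing time = 223 / 8.636 = 25.823 s.
Net downstream speed = 3.353 m/s.
Drift = 3.353 × 25.823 = 86.588 m (downstream).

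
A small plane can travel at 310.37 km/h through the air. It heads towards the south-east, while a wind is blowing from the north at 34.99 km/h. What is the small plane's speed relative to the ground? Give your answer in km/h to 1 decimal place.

336.0 km/h

Taking east as x and north as y: velocity relative to the air = (219.465, -219.465) km/h; the air relative to ground = (0.000, -34.990) km/h.
Velocity relative to ground = (219.465, -219.465) + (0.000, -34.990) = (219.465, -254.455) km/h.
Speed = |(219.465, -254.455)| = 336.024 km/h.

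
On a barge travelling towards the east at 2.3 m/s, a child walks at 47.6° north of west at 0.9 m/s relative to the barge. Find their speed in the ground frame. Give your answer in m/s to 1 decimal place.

1.8 m/s

Taking east as x and north as y: barge velocity = (2.300, 0.000) m/s; child velocity relative to barge = (-0.607, 0.665) m/s.
Velocity relative to ground = (2.300, 0.000) + (-0.607, 0.665) = (1.693, 0.665) m/s.
Speed = |(1.693, 0.665)| = 1.819 m/s.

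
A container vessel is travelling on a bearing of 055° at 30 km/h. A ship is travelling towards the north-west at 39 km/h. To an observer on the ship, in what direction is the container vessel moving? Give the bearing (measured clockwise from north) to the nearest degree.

Taking east as x and north as y: container vessel velocity = (24.575, 17.207) km/h; ship velocity = (-27.577, 27.577) km/h.
Velocity of container vessel relative to ship = (24.575, 17.207) − (-27.577, 27.577) = (52.152, -10.370) km/h.
Bearing = atan2(52.15, -10.37) = 101.25° clockwise from north.

101°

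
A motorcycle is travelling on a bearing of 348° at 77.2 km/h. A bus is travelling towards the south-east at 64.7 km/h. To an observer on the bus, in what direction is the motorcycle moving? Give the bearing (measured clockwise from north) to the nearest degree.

Taking east as x and north as y: motorcycle velocity = (-16.051, 75.513) km/h; bus velocity = (45.750, -45.750) km/h.
Velocity of motorcycle relative to bus = (-16.051, 75.513) − (45.750, -45.750) = (-61.801, 121.263) km/h.
Bearing = atan2(-61.80, 121.26) = 332.99° clockwise from north.

333°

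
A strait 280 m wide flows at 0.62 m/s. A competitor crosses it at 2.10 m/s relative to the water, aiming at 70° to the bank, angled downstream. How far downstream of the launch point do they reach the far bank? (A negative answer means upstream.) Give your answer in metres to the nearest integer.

190 m

Perpendicular speed = 1.973 m/s; crossing time = 280 / 1.973 = 141.890 s.
Net downstream speed = 1.338 m/s.
Drift = 1.338 × 141.890 = 189.884 m (downstream).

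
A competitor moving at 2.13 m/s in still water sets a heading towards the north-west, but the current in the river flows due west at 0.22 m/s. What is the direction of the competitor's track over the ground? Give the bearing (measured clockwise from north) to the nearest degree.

311°

Taking east as x and north as y: velocity relative to the water = (-1.506, 1.506) m/s; the water relative to ground = (-0.220, 0.000) m/s.
Velocity relative to ground = (-1.506, 1.506) + (-0.220, 0.000) = (-1.726, 1.506) m/s.
Bearing = atan2(-1.73, 1.51) = 311.11° clockwise from north.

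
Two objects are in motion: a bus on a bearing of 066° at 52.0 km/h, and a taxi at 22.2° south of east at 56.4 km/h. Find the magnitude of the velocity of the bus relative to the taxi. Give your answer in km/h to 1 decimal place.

Taking east as x and north as y: bus velocity = (47.504, 21.150) km/h; taxi velocity = (52.219, -21.310) km/h.
Velocity of bus relative to taxi = (47.504, 21.150) − (52.219, -21.310) = (-4.715, 42.461) km/h.
Magnitude = |(-4.715, 42.461)| = 42.721 km/h.

42.7 km/h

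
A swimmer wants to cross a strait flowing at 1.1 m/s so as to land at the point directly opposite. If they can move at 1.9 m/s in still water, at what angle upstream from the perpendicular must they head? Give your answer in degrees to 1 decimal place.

35.4°

To cancel the current, the upstream component of the swimmer's velocity must equal the flow: 1.9 sin θ = 1.1.
sin θ = 1.1 / 1.9 = 0.5789.
θ = arcsin(0.5789) = 35.377°.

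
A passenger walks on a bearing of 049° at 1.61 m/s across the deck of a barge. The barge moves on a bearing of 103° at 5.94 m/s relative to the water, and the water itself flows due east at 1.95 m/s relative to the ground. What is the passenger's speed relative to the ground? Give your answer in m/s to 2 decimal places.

8.96 m/s

In east/north components (m/s): passenger relative to barge = (1.215, 1.056); barge relative to water = (5.788, -1.336); water relative to ground = (1.950, 0.000).
Sum = (8.953, -0.280) m/s.
Speed = |(8.953, -0.280)| = 8.957 m/s.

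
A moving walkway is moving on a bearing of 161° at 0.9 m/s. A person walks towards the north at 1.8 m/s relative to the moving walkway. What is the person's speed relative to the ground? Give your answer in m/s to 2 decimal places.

0.99 m/s

Taking east as x and north as y: moving walkway velocity = (0.293, -0.851) m/s; person velocity relative to moving walkway = (0.000, 1.800) m/s.
Velocity relative to ground = (0.293, -0.851) + (0.000, 1.800) = (0.293, 0.949) m/s.
Speed = |(0.293, 0.949)| = 0.993 m/s.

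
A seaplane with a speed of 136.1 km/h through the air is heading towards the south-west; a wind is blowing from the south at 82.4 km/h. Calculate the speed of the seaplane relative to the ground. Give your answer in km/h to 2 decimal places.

97.23 km/h

Taking east as x and north as y: velocity relative to the air = (-96.237, -96.237) km/h; the air relative to ground = (0.000, 82.400) km/h.
Velocity relative to ground = (-96.237, -96.237) + (0.000, 82.400) = (-96.237, -13.837) km/h.
Speed = |(-96.237, -13.837)| = 97.227 km/h.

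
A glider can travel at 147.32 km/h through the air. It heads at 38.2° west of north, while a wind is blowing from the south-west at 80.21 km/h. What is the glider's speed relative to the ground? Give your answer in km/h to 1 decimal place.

Taking east as x and north as y: velocity relative to the air = (-91.104, 115.772) km/h; the air relative to ground = (56.717, 56.717) km/h.
Velocity relative to ground = (-91.104, 115.772) + (56.717, 56.717) = (-34.387, 172.489) km/h.
Speed = |(-34.387, 172.489)| = 175.884 km/h.

175.9 km/h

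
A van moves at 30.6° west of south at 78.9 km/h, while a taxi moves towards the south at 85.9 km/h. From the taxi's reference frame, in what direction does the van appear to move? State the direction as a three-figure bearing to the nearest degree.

294°

Taking east as x and north as y: van velocity = (-40.163, -67.913) km/h; taxi velocity = (0.000, -85.900) km/h.
Velocity of van relative to taxi = (-40.163, -67.913) − (0.000, -85.900) = (-40.163, 17.987) km/h.
Bearing = atan2(-40.16, 17.99) = 294.13° clockwise from north.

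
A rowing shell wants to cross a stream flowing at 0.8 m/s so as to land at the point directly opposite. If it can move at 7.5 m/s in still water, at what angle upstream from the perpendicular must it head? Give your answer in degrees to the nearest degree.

To cancel the current, the upstream component of the rowing shell's velocity must equal the flow: 7.5 sin θ = 0.8.
sin θ = 0.8 / 7.5 = 0.1067.
θ = arcsin(0.1067) = 6.123°.

6°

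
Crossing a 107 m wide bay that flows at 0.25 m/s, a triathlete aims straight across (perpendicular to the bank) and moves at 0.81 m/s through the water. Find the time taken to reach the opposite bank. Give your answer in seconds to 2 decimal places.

132.10 s

The component of the triathlete's velocity perpendicular to the bank is 0.81 m/s.
Only the cross-stream component determines the crossing time; the current contributes nothing perpendicular to the bank.
Time = 107 / 0.810 = 132.099 s.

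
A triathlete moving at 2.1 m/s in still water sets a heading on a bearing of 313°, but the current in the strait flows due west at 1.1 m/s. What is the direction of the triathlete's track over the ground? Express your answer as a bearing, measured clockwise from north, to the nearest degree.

299°

Taking east as x and north as y: velocity relative to the water = (-1.536, 1.432) m/s; the water relative to ground = (-1.100, 0.000) m/s.
Velocity relative to ground = (-1.536, 1.432) + (-1.100, 0.000) = (-2.636, 1.432) m/s.
Bearing = atan2(-2.64, 1.43) = 298.52° clockwise from north.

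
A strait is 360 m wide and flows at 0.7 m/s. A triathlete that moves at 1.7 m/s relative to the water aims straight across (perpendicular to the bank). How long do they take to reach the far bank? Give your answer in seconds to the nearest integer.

The component of the triathlete's velocity perpendicular to the bank is 1.7 m/s.
The current is parallel to the bank, so it does not affect the crossing time.
Time = 360 / 1.700 = 211.765 s.

212 s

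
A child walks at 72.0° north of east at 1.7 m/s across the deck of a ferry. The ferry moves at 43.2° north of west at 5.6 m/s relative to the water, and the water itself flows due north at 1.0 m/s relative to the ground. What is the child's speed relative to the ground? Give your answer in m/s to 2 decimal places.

In east/north components (m/s): child relative to ferry = (0.525, 1.617); ferry relative to water = (-4.082, 3.833); water relative to ground = (0.000, 1.000).
Sum = (-3.557, 6.450) m/s.
Speed = |(-3.557, 6.450)| = 7.366 m/s.

7.37 m/s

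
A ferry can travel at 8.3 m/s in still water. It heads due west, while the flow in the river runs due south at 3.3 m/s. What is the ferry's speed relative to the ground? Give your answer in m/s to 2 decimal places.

8.93 m/s

Taking east as x and north as y: velocity relative to the water = (-8.300, 0.000) m/s; the water relative to ground = (0.000, -3.300) m/s.
Velocity relative to ground = (-8.300, 0.000) + (0.000, -3.300) = (-8.300, -3.300) m/s.
Speed = |(-8.300, -3.300)| = 8.932 m/s.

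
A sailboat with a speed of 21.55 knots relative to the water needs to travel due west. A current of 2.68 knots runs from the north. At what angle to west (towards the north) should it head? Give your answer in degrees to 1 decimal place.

7.1°

The current pushes perpendicular to the desired track; the heading must have a component into the current equal to 2.68 knots: 21.55 sin θ = 2.68.
sin θ = 0.1244, so θ = 7.144°.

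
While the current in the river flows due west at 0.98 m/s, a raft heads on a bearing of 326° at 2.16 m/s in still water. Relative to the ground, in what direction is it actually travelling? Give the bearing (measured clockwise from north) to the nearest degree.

Taking east as x and north as y: velocity relative to the water = (-1.208, 1.791) m/s; the water relative to ground = (-0.980, 0.000) m/s.
Velocity relative to ground = (-1.208, 1.791) + (-0.980, 0.000) = (-2.188, 1.791) m/s.
Bearing = atan2(-2.19, 1.79) = 309.30° clockwise from north.

309°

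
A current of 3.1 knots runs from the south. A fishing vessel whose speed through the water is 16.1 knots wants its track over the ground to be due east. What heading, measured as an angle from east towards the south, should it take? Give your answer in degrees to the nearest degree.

11°

The current pushes perpendicular to the desired track; the heading must have a component into the current equal to 3.1 knots: 16.1 sin θ = 3.1.
sin θ = 0.1925, so θ = 11.101°.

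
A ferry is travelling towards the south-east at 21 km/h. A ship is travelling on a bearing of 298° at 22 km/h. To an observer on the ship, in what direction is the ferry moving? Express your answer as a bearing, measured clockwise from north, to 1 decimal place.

126.3°

Taking east as x and north as y: ferry velocity = (14.849, -14.849) km/h; ship velocity = (-19.425, 10.328) km/h.
Velocity of ferry relative to ship = (14.849, -14.849) − (-19.425, 10.328) = (34.274, -25.178) km/h.
Bearing = atan2(34.27, -25.18) = 126.30° clockwise from north.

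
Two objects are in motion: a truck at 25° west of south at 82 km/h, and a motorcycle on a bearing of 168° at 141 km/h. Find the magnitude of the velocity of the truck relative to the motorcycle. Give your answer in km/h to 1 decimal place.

90.2 km/h

Taking east as x and north as y: truck velocity = (-34.655, -74.317) km/h; motorcycle velocity = (29.316, -137.919) km/h.
Velocity of truck relative to motorcycle = (-34.655, -74.317) − (29.316, -137.919) = (-63.970, 63.602) km/h.
Magnitude = |(-63.970, 63.602)| = 90.207 km/h.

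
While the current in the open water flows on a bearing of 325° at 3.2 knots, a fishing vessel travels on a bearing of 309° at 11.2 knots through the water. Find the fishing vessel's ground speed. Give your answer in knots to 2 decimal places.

14.30 knots

Taking east as x and north as y: velocity relative to the water = (-8.704, 7.048) knots; the water relative to ground = (-1.835, 2.621) knots.
Velocity relative to ground = (-8.704, 7.048) + (-1.835, 2.621) = (-10.539, 9.670) knots.
Speed = |(-10.539, 9.670)| = 14.303 knots.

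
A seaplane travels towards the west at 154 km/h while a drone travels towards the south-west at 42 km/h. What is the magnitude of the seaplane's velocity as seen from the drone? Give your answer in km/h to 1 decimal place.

Taking east as x and north as y: seaplane velocity = (-154.000, 0.000) km/h; drone velocity = (-29.698, -29.698) km/h.
Velocity of seaplane relative to drone = (-154.000, 0.000) − (-29.698, -29.698) = (-124.302, 29.698) km/h.
Magnitude = |(-124.302, 29.698)| = 127.800 km/h.

127.8 km/h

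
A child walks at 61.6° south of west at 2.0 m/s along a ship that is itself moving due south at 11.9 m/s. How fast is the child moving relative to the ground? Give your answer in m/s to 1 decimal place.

13.7 m/s

Taking east as x and north as y: ship velocity = (0.000, -11.900) m/s; child velocity relative to ship = (-0.951, -1.759) m/s.
Velocity relative to ground = (0.000, -11.900) + (-0.951, -1.759) = (-0.951, -13.659) m/s.
Speed = |(-0.951, -13.659)| = 13.692 m/s.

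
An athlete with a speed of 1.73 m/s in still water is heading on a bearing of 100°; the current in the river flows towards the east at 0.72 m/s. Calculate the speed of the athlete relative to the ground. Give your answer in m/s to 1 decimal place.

2.4 m/s

Taking east as x and north as y: velocity relative to the water = (1.704, -0.300) m/s; the water relative to ground = (0.720, 0.000) m/s.
Velocity relative to ground = (1.704, -0.300) + (0.720, 0.000) = (2.424, -0.300) m/s.
Speed = |(2.424, -0.300)| = 2.442 m/s.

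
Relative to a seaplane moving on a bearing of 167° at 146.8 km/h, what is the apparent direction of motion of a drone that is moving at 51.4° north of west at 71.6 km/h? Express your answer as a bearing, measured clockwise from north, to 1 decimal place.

338.7°

Taking east as x and north as y: drone velocity = (-44.670, 55.957) km/h; seaplane velocity = (33.023, -143.038) km/h.
Velocity of drone relative to seaplane = (-44.670, 55.957) − (33.023, -143.038) = (-77.693, 198.994) km/h.
Bearing = atan2(-77.69, 198.99) = 338.67° clockwise from north.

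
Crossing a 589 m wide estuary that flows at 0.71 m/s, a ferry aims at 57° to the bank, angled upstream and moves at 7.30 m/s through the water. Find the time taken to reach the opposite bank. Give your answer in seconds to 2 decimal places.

96.21 s

The component of the ferry's velocity perpendicular to the bank is 7.30 × sin 57° = 6.122 m/s.
The flow acts along the bank and has no component across it.
Time = 589 / 6.122 = 96.206 s.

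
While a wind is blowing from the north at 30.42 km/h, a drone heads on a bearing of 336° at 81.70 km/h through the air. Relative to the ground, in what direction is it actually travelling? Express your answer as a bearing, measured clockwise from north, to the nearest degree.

323°

Taking east as x and north as y: velocity relative to the air = (-33.230, 74.637) km/h; the air relative to ground = (0.000, -30.420) km/h.
Velocity relative to ground = (-33.230, 74.637) + (0.000, -30.420) = (-33.230, 44.217) km/h.
Bearing = atan2(-33.23, 44.22) = 323.07° clockwise from north.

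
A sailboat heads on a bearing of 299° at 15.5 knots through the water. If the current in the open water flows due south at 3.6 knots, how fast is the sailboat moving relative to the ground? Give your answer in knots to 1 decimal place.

Taking east as x and north as y: velocity relative to the water = (-13.557, 7.515) knots; the water relative to ground = (0.000, -3.600) knots.
Velocity relative to ground = (-13.557, 7.515) + (0.000, -3.600) = (-13.557, 3.915) knots.
Speed = |(-13.557, 3.915)| = 14.110 knots.

14.1 knots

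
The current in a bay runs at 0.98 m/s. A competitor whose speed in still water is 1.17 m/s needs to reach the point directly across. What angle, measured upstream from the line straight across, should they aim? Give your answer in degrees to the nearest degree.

57°

To cancel the current, the upstream component of the competitor's velocity must equal the flow: 1.17 sin θ = 0.98.
sin θ = 0.98 / 1.17 = 0.8376.
θ = arcsin(0.8376) = 56.888°.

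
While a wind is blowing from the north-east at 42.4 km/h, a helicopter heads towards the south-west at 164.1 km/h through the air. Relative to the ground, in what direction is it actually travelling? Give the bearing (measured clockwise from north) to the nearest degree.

Taking east as x and north as y: velocity relative to the air = (-116.036, -116.036) km/h; the air relative to ground = (-29.981, -29.981) km/h.
Velocity relative to ground = (-116.036, -116.036) + (-29.981, -29.981) = (-146.018, -146.018) km/h.
Bearing = atan2(-146.02, -146.02) = 225.00° clockwise from north.

225°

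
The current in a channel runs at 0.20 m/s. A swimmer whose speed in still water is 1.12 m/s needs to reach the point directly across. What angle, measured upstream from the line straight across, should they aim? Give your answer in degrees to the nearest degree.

10°

To cancel the current, the upstream component of the swimmer's velocity must equal the flow: 1.12 sin θ = 0.20.
sin θ = 0.20 / 1.12 = 0.1786.
θ = arcsin(0.1786) = 10.287°.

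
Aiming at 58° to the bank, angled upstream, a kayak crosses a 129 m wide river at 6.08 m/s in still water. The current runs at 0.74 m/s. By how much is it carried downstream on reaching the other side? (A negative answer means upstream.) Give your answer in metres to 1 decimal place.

Perpendicular speed = 5.156 m/s; crossing time = 129 / 5.156 = 25.019 s.
Net downstream speed = -2.482 m/s.
Drift = -2.482 × 25.019 = -62.094 m (upstream).

-62.1 m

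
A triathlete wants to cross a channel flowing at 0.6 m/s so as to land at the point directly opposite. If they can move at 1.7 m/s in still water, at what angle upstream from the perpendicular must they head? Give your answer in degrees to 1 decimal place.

20.7°

To cancel the current, the upstream component of the triathlete's velocity must equal the flow: 1.7 sin θ = 0.6.
sin θ = 0.6 / 1.7 = 0.3529.
θ = arcsin(0.3529) = 20.667°.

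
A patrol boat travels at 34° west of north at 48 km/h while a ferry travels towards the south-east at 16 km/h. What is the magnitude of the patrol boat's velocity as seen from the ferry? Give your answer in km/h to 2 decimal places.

Taking east as x and north as y: patrol boat velocity = (-26.841, 39.794) km/h; ferry velocity = (11.314, -11.314) km/h.
Velocity of patrol boat relative to ferry = (-26.841, 39.794) − (11.314, -11.314) = (-38.155, 51.108) km/h.
Magnitude = |(-38.155, 51.108)| = 63.779 km/h.

63.78 km/h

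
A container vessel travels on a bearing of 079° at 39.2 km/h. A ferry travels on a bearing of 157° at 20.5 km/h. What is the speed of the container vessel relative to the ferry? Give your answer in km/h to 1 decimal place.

40.3 km/h

Taking east as x and north as y: container vessel velocity = (38.480, 7.480) km/h; ferry velocity = (8.010, -18.870) km/h.
Velocity of container vessel relative to ferry = (38.480, 7.480) − (8.010, -18.870) = (30.470, 26.350) km/h.
Magnitude = |(30.470, 26.350)| = 40.283 km/h.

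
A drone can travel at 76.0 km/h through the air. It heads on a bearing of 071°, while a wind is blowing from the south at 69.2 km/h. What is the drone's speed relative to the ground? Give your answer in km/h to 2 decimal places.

118.28 km/h

Taking east as x and north as y: velocity relative to the air = (71.859, 24.743) km/h; the air relative to ground = (0.000, 69.200) km/h.
Velocity relative to ground = (71.859, 24.743) + (0.000, 69.200) = (71.859, 93.943) km/h.
Speed = |(71.859, 93.943)| = 118.276 km/h.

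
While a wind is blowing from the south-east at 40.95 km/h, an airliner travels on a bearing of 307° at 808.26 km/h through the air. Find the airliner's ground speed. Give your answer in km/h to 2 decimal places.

Taking east as x and north as y: velocity relative to the air = (-645.505, 486.423) km/h; the air relative to ground = (-28.956, 28.956) km/h.
Velocity relative to ground = (-645.505, 486.423) + (-28.956, 28.956) = (-674.461, 515.379) km/h.
Speed = |(-674.461, 515.379)| = 848.831 km/h.

848.83 km/h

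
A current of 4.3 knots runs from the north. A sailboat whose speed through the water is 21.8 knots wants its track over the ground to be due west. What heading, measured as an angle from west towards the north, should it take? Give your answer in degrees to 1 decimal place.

The current pushes perpendicular to the desired track; the heading must have a component into the current equal to 4.3 knots: 21.8 sin θ = 4.3.
sin θ = 0.1972, so θ = 11.376°.

11.4°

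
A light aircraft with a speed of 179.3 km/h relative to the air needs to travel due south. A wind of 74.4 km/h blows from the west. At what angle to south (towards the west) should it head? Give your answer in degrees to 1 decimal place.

The wind pushes perpendicular to the desired track; the heading must have a component into the wind equal to 74.4 km/h: 179.3 sin θ = 74.4.
sin θ = 0.4149, so θ = 24.516°.

24.5°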